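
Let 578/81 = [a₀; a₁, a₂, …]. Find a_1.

7

578 = 7·81 + 11   →  a_0 = 7
81 = 7·11 + 4   →  a_1 = 7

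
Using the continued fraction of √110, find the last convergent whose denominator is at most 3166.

√110 = [10; 2, 20, …] (period length 2).
Convergents:
  p_0/q_0 = 10/1
  p_1/q_1 = 21/2
  p_2/q_2 = 430/41
  p_3/q_3 = 881/84
  p_4/q_4 = 18050/1721
  p_5/q_5 = 36981/3526
q_4 = 1721 ≤ 3166 < 3526 = q_5, so the answer is 18050/1721.

18050/1721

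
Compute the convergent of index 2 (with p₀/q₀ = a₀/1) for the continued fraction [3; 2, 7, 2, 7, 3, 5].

Using pₖ = aₖpₖ₋₁ + pₖ₋₂, qₖ = aₖqₖ₋₁ + qₖ₋₂ (with p₋₁=1, p₋₂=0, q₋₁=0, q₋₂=1):
  k=0: a=3, p=3, q=1
  k=1: a=2, p=7, q=2
  k=2: a=7, p=52, q=15

52/15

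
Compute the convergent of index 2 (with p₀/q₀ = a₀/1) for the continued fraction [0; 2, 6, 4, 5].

6/13

Using pₖ = aₖpₖ₋₁ + pₖ₋₂, qₖ = aₖqₖ₋₁ + qₖ₋₂ (with p₋₁=1, p₋₂=0, q₋₁=0, q₋₂=1):
  k=0: a=0, p=0, q=1
  k=1: a=2, p=1, q=2
  k=2: a=6, p=6, q=13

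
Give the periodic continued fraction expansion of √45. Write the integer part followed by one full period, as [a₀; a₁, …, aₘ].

[6; 1, 2, 2, 2, 1, 12]

a₀ = ⌊√45⌋ = 6.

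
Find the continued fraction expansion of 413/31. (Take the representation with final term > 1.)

413 = 13×31 + 10
31 = 3×10 + 1
10 = 10×1 + 0  (stop)
So 413/31 = [13; 3, 10].

[13; 3, 10]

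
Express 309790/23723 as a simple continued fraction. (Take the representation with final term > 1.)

309790 = 13*23723 + 1391
23723 = 17*1391 + 76
1391 = 18*76 + 23
76 = 3*23 + 7
23 = 3*7 + 2
7 = 3*2 + 1
2 = 2*1 + 0  (stop)
So 309790/23723 = [13; 17, 18, 3, 3, 3, 2].

[13; 17, 18, 3, 3, 3, 2]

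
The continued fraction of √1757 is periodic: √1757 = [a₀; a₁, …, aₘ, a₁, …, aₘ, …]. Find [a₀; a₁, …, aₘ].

a₀ = ⌊√1757⌋ = 41.
With m₀=0, d₀=1 and mₖ₊₁ = dₖaₖ − mₖ, dₖ₊₁ = (n − mₖ₊₁²)/dₖ, aₖ₊₁ = ⌊(a₀+mₖ₊₁)/dₖ₊₁⌋:
  k=1: m=41, d=76, a=1
  k=2: m=35, d=7, a=10
  k=3: m=35, d=76, a=1
  k=4: m=41, d=1, a=82
d=1 and a=2a₀=82 at k=4, so the next step gives (m, d) = (41, 76) again — its k=1 value — and the period has length 4.

[41; 1, 10, 1, 82]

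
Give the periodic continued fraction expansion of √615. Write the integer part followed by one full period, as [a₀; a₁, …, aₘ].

[24; 1, 3, 1, 48]

a₀ = ⌊√615⌋ = 24.
With m₀=0, d₀=1 and mₖ₊₁ = dₖaₖ − mₖ, dₖ₊₁ = (n − mₖ₊₁²)/dₖ, aₖ₊₁ = ⌊(a₀+mₖ₊₁)/dₖ₊₁⌋:
  k=1: m=24, d=39, a=1
  k=2: m=15, d=10, a=3
  k=3: m=15, d=39, a=1
  k=4: m=24, d=1, a=48
d=1 and a=2a₀=48 at k=4, so the next step gives (m, d) = (24, 39) again — its k=1 value — and the period has length 4.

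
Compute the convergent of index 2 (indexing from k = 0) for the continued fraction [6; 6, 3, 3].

Using pₖ = aₖpₖ₋₁ + pₖ₋₂, qₖ = aₖqₖ₋₁ + qₖ₋₂ (with p₋₁=1, p₋₂=0, q₋₁=0, q₋₂=1):
  k=0: a=6, p=6, q=1
  k=1: a=6, p=37, q=6
  k=2: a=3, p=117, q=19

117/19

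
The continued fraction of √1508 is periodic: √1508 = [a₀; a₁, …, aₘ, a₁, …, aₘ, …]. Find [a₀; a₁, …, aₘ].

a₀ = ⌊√1508⌋ = 38.

[38; 1, 4, 1, 76]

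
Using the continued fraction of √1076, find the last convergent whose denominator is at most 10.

√1076 = [32; 1, 4, 16, 4, 1, 64, …] (period length 6).
Convergents:
  p_0/q_0 = 32/1
  p_1/q_1 = 33/1
  p_2/q_2 = 164/5
  p_3/q_3 = 2657/81
q_2 = 5 ≤ 10 < 81 = q_3, so the answer is 164/5.

164/5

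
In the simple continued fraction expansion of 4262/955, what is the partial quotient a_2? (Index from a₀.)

6

4262 = 4·955 + 442   →  a_0 = 4
955 = 2·442 + 71   →  a_1 = 2
442 = 6·71 + 16   →  a_2 = 6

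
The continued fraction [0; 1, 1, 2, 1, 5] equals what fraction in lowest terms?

Fold from the inside: start with 5/1.
  1 + 1/5 = 6/5
  2 + 5/6 = 17/6
  1 + 6/17 = 23/17
  1 + 17/23 = 40/23
  0 + 23/40 = 23/40

23/40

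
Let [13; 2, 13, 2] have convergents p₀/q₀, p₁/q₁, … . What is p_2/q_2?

Using pₖ = aₖpₖ₋₁ + pₖ₋₂, qₖ = aₖqₖ₋₁ + qₖ₋₂ (with p₋₁=1, p₋₂=0, q₋₁=0, q₋₂=1):
  k=0: a=13, p=13, q=1
  k=1: a=2, p=27, q=2
  k=2: a=13, p=364, q=27

364/27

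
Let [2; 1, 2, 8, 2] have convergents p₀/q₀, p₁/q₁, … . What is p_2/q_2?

Using pₖ = aₖpₖ₋₁ + pₖ₋₂, qₖ = aₖqₖ₋₁ + qₖ₋₂ (with p₋₁=1, p₋₂=0, q₋₁=0, q₋₂=1):
  k=0: a=2, p=2, q=1
  k=1: a=1, p=3, q=1
  k=2: a=2, p=8, q=3

8/3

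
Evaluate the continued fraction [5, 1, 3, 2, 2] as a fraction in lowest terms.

127/22

Fold from the inside: start with 2/1.
  2 + 1/2 = 5/2
  3 + 2/5 = 17/5
  1 + 5/17 = 22/17
  5 + 17/22 = 127/22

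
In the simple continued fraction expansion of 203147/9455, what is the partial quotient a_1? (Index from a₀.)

203147 = 21·9455 + 4592   →  a_0 = 21
9455 = 2·4592 + 271   →  a_1 = 2

2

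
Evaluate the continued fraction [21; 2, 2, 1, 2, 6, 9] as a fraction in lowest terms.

23735/1108

Fold from the inside: start with 9/1.
  6 + 1/9 = 55/9
  2 + 9/55 = 119/55
  1 + 55/119 = 174/119
  2 + 119/174 = 467/174
  2 + 174/467 = 1108/467
  21 + 467/1108 = 23735/1108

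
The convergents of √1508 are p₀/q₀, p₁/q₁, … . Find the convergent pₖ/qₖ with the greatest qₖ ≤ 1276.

√1508 = [38; 1, 4, 1, 76, …] (period length 4).
Convergents:
  p_0/q_0 = 38/1
  p_1/q_1 = 39/1
  p_2/q_2 = 194/5
  p_3/q_3 = 233/6
  p_4/q_4 = 17902/461
  p_5/q_5 = 18135/467
  p_6/q_6 = 90442/2329
q_5 = 467 ≤ 1276 < 2329 = q_6, so the answer is 18135/467.

18135/467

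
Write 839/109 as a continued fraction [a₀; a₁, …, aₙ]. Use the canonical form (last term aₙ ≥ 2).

839 = 7·109 + 76
109 = 1·76 + 33
76 = 2·33 + 10
33 = 3·10 + 3
10 = 3·3 + 1
3 = 3·1 + 0  (stop)
So 839/109 = [7; 1, 2, 3, 3, 3].

[7; 1, 2, 3, 3, 3]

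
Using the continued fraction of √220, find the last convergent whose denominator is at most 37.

89/6

√220 = [14; 1, 4, 1, 28, …] (period length 4).
Convergents:
  p_0/q_0 = 14/1
  p_1/q_1 = 15/1
  p_2/q_2 = 74/5
  p_3/q_3 = 89/6
  p_4/q_4 = 2566/173
q_3 = 6 ≤ 37 < 173 = q_4, so the answer is 89/6.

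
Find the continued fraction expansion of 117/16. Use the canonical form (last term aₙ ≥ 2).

[7; 3, 5]

117 = 7*16 + 5
16 = 3*5 + 1
5 = 5*1 + 0  (stop)
So 117/16 = [7; 3, 5].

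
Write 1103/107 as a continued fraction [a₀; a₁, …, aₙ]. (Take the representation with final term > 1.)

[10; 3, 4, 8]

1103 = 10*107 + 33
107 = 3*33 + 8
33 = 4*8 + 1
8 = 8*1 + 0  (stop)
So 1103/107 = [10; 3, 4, 8].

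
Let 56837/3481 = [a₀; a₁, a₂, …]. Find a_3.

1

56837 = 16·3481 + 1141   →  a_0 = 16
3481 = 3·1141 + 58   →  a_1 = 3
1141 = 19·58 + 39   →  a_2 = 19
58 = 1·39 + 19   →  a_3 = 1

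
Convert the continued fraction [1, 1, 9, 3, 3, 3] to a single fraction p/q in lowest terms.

Using pₖ = aₖpₖ₋₁ + pₖ₋₂ and qₖ = aₖqₖ₋₁ + qₖ₋₂:
  k=0: a=1, p=1, q=1
  k=1: a=1, p=2, q=1
  k=2: a=9, p=19, q=10
  k=3: a=3, p=59, q=31
  k=4: a=3, p=196, q=103
  k=5: a=3, p=647, q=340

647/340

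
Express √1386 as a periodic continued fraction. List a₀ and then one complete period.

a₀ = ⌊√1386⌋ = 37.

[37; 4, 2, 1, 2, 1, 2, 4, 74]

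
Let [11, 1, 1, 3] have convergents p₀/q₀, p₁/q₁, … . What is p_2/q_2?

23/2

Using pₖ = aₖpₖ₋₁ + pₖ₋₂, qₖ = aₖqₖ₋₁ + qₖ₋₂ (with p₋₁=1, p₋₂=0, q₋₁=0, q₋₂=1):
  k=0: a=11, p=11, q=1
  k=1: a=1, p=12, q=1
  k=2: a=1, p=23, q=2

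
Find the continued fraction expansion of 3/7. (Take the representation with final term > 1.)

3 = 0*7 + 3
7 = 2*3 + 1
3 = 3*1 + 0  (stop)
So 3/7 = [0; 2, 3].

[0; 2, 3]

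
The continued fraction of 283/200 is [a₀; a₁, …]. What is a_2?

283 = 1·200 + 83   →  a_0 = 1
200 = 2·83 + 34   →  a_1 = 2
83 = 2·34 + 15   →  a_2 = 2

2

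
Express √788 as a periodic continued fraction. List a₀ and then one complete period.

a₀ = ⌊√788⌋ = 28.
With m₀=0, d₀=1 and mₖ₊₁ = dₖaₖ − mₖ, dₖ₊₁ = (n − mₖ₊₁²)/dₖ, aₖ₊₁ = ⌊(a₀+mₖ₊₁)/dₖ₊₁⌋:
  k=1: m=28, d=4, a=14
  k=2: m=28, d=1, a=56
d=1 and a=2a₀=56 at k=2, so the next step gives (m, d) = (28, 4) again — its k=1 value — and the period has length 2.

[28; 14, 56]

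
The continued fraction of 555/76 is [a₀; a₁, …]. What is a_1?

3

555 = 7·76 + 23   →  a_0 = 7
76 = 3·23 + 7   →  a_1 = 3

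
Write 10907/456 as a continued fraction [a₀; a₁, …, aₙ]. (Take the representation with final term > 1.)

[23; 1, 11, 3, 12]

10907 = 23*456 + 419
456 = 1*419 + 37
419 = 11*37 + 12
37 = 3*12 + 1
12 = 12*1 + 0  (stop)
So 10907/456 = [23; 1, 11, 3, 12].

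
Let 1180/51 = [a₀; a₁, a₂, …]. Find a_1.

1180 = 23·51 + 7   →  a_0 = 23
51 = 7·7 + 2   →  a_1 = 7

7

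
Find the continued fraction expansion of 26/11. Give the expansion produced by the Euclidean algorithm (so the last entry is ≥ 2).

26 = 2×11 + 4
11 = 2×4 + 3
4 = 1×3 + 1
3 = 3×1 + 0  (stop)
So 26/11 = [2; 2, 1, 3].

[2; 2, 1, 3]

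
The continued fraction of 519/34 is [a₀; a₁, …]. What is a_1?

3

519 = 15·34 + 9   →  a_0 = 15
34 = 3·9 + 7   →  a_1 = 3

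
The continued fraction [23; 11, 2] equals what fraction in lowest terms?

Using pₖ = aₖpₖ₋₁ + pₖ₋₂ and qₖ = aₖqₖ₋₁ + qₖ₋₂:
  k=0: a=23, p=23, q=1
  k=1: a=11, p=254, q=11
  k=2: a=2, p=531, q=23

531/23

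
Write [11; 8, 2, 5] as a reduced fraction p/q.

1034/93

Fold from the inside: start with 5/1.
  2 + 1/5 = 11/5
  8 + 5/11 = 93/11
  11 + 11/93 = 1034/93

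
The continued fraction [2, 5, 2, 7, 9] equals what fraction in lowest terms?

1635/749

Using pₖ = aₖpₖ₋₁ + pₖ₋₂ and qₖ = aₖqₖ₋₁ + qₖ₋₂:
  k=0: a=2, p=2, q=1
  k=1: a=5, p=11, q=5
  k=2: a=2, p=24, q=11
  k=3: a=7, p=179, q=82
  k=4: a=9, p=1635, q=749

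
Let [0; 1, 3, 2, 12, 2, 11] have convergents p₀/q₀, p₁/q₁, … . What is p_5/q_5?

181/233

Using pₖ = aₖpₖ₋₁ + pₖ₋₂, qₖ = aₖqₖ₋₁ + qₖ₋₂ (with p₋₁=1, p₋₂=0, q₋₁=0, q₋₂=1):
  k=0: a=0, p=0, q=1
  k=1: a=1, p=1, q=1
  k=2: a=3, p=3, q=4
  k=3: a=2, p=7, q=9
  k=4: a=12, p=87, q=112
  k=5: a=2, p=181, q=233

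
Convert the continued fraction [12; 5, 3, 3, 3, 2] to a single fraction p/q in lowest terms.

Fold from the inside: start with 2/1.
  3 + 1/2 = 7/2
  3 + 2/7 = 23/7
  3 + 7/23 = 76/23
  5 + 23/76 = 403/76
  12 + 76/403 = 4912/403

4912/403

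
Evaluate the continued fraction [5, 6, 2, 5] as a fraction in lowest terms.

366/71

Using pₖ = aₖpₖ₋₁ + pₖ₋₂ and qₖ = aₖqₖ₋₁ + qₖ₋₂:
  k=0: a=5, p=5, q=1
  k=1: a=6, p=31, q=6
  k=2: a=2, p=67, q=13
  k=3: a=5, p=366, q=71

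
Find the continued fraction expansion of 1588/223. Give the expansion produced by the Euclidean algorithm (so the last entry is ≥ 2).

[7; 8, 3, 1, 6]

1588 = 7*223 + 27
223 = 8*27 + 7
27 = 3*7 + 6
7 = 1*6 + 1
6 = 6*1 + 0  (stop)
So 1588/223 = [7; 8, 3, 1, 6].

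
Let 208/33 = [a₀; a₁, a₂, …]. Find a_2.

208 = 6·33 + 10   →  a_0 = 6
33 = 3·10 + 3   →  a_1 = 3
10 = 3·3 + 1   →  a_2 = 3

3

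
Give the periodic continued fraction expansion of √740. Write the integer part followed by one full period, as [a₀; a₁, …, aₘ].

[27; 4, 1, 12, 1, 4, 54]

a₀ = ⌊√740⌋ = 27.
With m₀=0, d₀=1 and mₖ₊₁ = dₖaₖ − mₖ, dₖ₊₁ = (n − mₖ₊₁²)/dₖ, aₖ₊₁ = ⌊(a₀+mₖ₊₁)/dₖ₊₁⌋:
  k=1: m=27, d=11, a=4
  k=2: m=17, d=41, a=1
  k=3: m=24, d=4, a=12
  k=4: m=24, d=41, a=1
  k=5: m=17, d=11, a=4
  k=6: m=27, d=1, a=54
d=1 and a=2a₀=54 at k=6, so the next step gives (m, d) = (27, 11) again — its k=1 value — and the period has length 6.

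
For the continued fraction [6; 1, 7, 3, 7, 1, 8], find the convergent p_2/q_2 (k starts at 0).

Using pₖ = aₖpₖ₋₁ + pₖ₋₂, qₖ = aₖqₖ₋₁ + qₖ₋₂ (with p₋₁=1, p₋₂=0, q₋₁=0, q₋₂=1):
  k=0: a=6, p=6, q=1
  k=1: a=1, p=7, q=1
  k=2: a=7, p=55, q=8

55/8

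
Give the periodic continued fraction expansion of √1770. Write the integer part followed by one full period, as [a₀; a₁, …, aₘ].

[42; 14, 84]

a₀ = ⌊√1770⌋ = 42.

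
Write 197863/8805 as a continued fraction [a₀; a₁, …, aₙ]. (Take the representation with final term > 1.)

[22; 2, 8, 3, 10, 16]

197863 = 22*8805 + 4153
8805 = 2*4153 + 499
4153 = 8*499 + 161
499 = 3*161 + 16
161 = 10*16 + 1
16 = 16*1 + 0  (stop)
So 197863/8805 = [22; 2, 8, 3, 10, 16].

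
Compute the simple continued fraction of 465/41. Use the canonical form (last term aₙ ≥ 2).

465 = 11·41 + 14
41 = 2·14 + 13
14 = 1·13 + 1
13 = 13·1 + 0  (stop)
So 465/41 = [11; 2, 1, 13].

[11; 2, 1, 13]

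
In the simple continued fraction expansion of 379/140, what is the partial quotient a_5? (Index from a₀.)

2

379 = 2·140 + 99   →  a_0 = 2
140 = 1·99 + 41   →  a_1 = 1
99 = 2·41 + 17   →  a_2 = 2
41 = 2·17 + 7   →  a_3 = 2
17 = 2·7 + 3   →  a_4 = 2
7 = 2·3 + 1   →  a_5 = 2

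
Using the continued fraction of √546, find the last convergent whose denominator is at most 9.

187/8

√546 = [23; 2, 1, 2, 1, 2, 46, …] (period length 6).
Convergents:
  p_0/q_0 = 23/1
  p_1/q_1 = 47/2
  p_2/q_2 = 70/3
  p_3/q_3 = 187/8
  p_4/q_4 = 257/11
q_3 = 8 ≤ 9 < 11 = q_4, so the answer is 187/8.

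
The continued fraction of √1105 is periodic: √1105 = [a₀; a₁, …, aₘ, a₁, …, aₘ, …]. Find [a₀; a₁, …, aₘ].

a₀ = ⌊√1105⌋ = 33.
With m₀=0, d₀=1 and mₖ₊₁ = dₖaₖ − mₖ, dₖ₊₁ = (n − mₖ₊₁²)/dₖ, aₖ₊₁ = ⌊(a₀+mₖ₊₁)/dₖ₊₁⌋:
  k=1: m=33, d=16, a=4
  k=2: m=31, d=9, a=7
  k=3: m=32, d=9, a=7
  k=4: m=31, d=16, a=4
  k=5: m=33, d=1, a=66
d=1 and a=2a₀=66 at k=5, so the next step gives (m, d) = (33, 16) again — its k=1 value — and the period has length 5.

[33; 4, 7, 7, 4, 66]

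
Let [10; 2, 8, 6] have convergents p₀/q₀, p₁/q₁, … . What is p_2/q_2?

Using pₖ = aₖpₖ₋₁ + pₖ₋₂, qₖ = aₖqₖ₋₁ + qₖ₋₂ (with p₋₁=1, p₋₂=0, q₋₁=0, q₋₂=1):
  k=0: a=10, p=10, q=1
  k=1: a=2, p=21, q=2
  k=2: a=8, p=178, q=17

178/17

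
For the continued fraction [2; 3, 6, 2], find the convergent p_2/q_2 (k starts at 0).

44/19

Using pₖ = aₖpₖ₋₁ + pₖ₋₂, qₖ = aₖqₖ₋₁ + qₖ₋₂ (with p₋₁=1, p₋₂=0, q₋₁=0, q₋₂=1):
  k=0: a=2, p=2, q=1
  k=1: a=3, p=7, q=3
  k=2: a=6, p=44, q=19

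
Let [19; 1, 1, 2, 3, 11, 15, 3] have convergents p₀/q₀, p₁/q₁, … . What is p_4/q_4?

Using pₖ = aₖpₖ₋₁ + pₖ₋₂, qₖ = aₖqₖ₋₁ + qₖ₋₂ (with p₋₁=1, p₋₂=0, q₋₁=0, q₋₂=1):
  k=0: a=19, p=19, q=1
  k=1: a=1, p=20, q=1
  k=2: a=1, p=39, q=2
  k=3: a=2, p=98, q=5
  k=4: a=3, p=333, q=17

333/17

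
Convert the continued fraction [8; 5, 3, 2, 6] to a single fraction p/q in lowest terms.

1949/238

Using pₖ = aₖpₖ₋₁ + pₖ₋₂ and qₖ = aₖqₖ₋₁ + qₖ₋₂:
  k=0: a=8, p=8, q=1
  k=1: a=5, p=41, q=5
  k=2: a=3, p=131, q=16
  k=3: a=2, p=303, q=37
  k=4: a=6, p=1949, q=238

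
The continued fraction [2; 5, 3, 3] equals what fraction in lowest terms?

Using pₖ = aₖpₖ₋₁ + pₖ₋₂ and qₖ = aₖqₖ₋₁ + qₖ₋₂:
  k=0: a=2, p=2, q=1
  k=1: a=5, p=11, q=5
  k=2: a=3, p=35, q=16
  k=3: a=3, p=116, q=53

116/53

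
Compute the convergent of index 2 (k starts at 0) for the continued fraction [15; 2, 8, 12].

263/17

Using pₖ = aₖpₖ₋₁ + pₖ₋₂, qₖ = aₖqₖ₋₁ + qₖ₋₂ (with p₋₁=1, p₋₂=0, q₋₁=0, q₋₂=1):
  k=0: a=15, p=15, q=1
  k=1: a=2, p=31, q=2
  k=2: a=8, p=263, q=17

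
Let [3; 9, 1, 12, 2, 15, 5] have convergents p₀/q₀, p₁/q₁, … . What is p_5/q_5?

12865/4149

Using pₖ = aₖpₖ₋₁ + pₖ₋₂, qₖ = aₖqₖ₋₁ + qₖ₋₂ (with p₋₁=1, p₋₂=0, q₋₁=0, q₋₂=1):
  k=0: a=3, p=3, q=1
  k=1: a=9, p=28, q=9
  k=2: a=1, p=31, q=10
  k=3: a=12, p=400, q=129
  k=4: a=2, p=831, q=268
  k=5: a=15, p=12865, q=4149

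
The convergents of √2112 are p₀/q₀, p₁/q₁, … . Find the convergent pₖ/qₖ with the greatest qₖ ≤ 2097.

√2112 = [45; 1, 21, 1, 90, …] (period length 4).
Convergents:
  p_0/q_0 = 45/1
  p_1/q_1 = 46/1
  p_2/q_2 = 1011/22
  p_3/q_3 = 1057/23
  p_4/q_4 = 96141/2092
  p_5/q_5 = 97198/2115
q_4 = 2092 ≤ 2097 < 2115 = q_5, so the answer is 96141/2092.

96141/2092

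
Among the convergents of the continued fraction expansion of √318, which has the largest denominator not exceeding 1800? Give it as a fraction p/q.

22897/1284

√318 = [17; 1, 4, 1, 34, …] (period length 4).
Convergents:
  p_0/q_0 = 17/1
  p_1/q_1 = 18/1
  p_2/q_2 = 89/5
  p_3/q_3 = 107/6
  p_4/q_4 = 3727/209
  p_5/q_5 = 3834/215
  p_6/q_6 = 19063/1069
  p_7/q_7 = 22897/1284
  p_8/q_8 = 797561/44725
q_7 = 1284 ≤ 1800 < 44725 = q_8, so the answer is 22897/1284.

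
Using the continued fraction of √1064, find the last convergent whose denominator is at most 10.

√1064 = [32; 1, 1, 1, 1, 1, 1, 1, 64, …] (period length 8).
Convergents:
  p_0/q_0 = 32/1
  p_1/q_1 = 33/1
  p_2/q_2 = 65/2
  p_3/q_3 = 98/3
  p_4/q_4 = 163/5
  p_5/q_5 = 261/8
  p_6/q_6 = 424/13
q_5 = 8 ≤ 10 < 13 = q_6, so the answer is 261/8.

261/8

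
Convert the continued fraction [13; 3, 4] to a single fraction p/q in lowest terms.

Fold from the inside: start with 4/1.
  3 + 1/4 = 13/4
  13 + 4/13 = 173/13

173/13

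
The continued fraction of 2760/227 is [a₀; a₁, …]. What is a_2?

2760 = 12·227 + 36   →  a_0 = 12
227 = 6·36 + 11   →  a_1 = 6
36 = 3·11 + 3   →  a_2 = 3

3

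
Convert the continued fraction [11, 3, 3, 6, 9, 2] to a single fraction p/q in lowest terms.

13754/1217

Fold from the inside: start with 2/1.
  9 + 1/2 = 19/2
  6 + 2/19 = 116/19
  3 + 19/116 = 367/116
  3 + 116/367 = 1217/367
  11 + 367/1217 = 13754/1217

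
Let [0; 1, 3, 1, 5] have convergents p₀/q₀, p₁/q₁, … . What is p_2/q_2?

3/4

Using pₖ = aₖpₖ₋₁ + pₖ₋₂, qₖ = aₖqₖ₋₁ + qₖ₋₂ (with p₋₁=1, p₋₂=0, q₋₁=0, q₋₂=1):
  k=0: a=0, p=0, q=1
  k=1: a=1, p=1, q=1
  k=2: a=3, p=3, q=4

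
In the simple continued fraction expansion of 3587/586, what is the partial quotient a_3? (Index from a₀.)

1

3587 = 6·586 + 71   →  a_0 = 6
586 = 8·71 + 18   →  a_1 = 8
71 = 3·18 + 17   →  a_2 = 3
18 = 1·17 + 1   →  a_3 = 1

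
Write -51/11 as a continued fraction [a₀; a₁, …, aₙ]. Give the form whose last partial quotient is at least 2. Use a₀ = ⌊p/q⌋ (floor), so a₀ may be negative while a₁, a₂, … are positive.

-51 = -5·11 + 4
11 = 2·4 + 3
4 = 1·3 + 1
3 = 3·1 + 0  (stop)
So -51/11 = [-5; 2, 1, 3].

[-5; 2, 1, 3]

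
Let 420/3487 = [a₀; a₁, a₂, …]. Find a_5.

420 = 0·3487 + 420   →  a_0 = 0
3487 = 8·420 + 127   →  a_1 = 8
420 = 3·127 + 39   →  a_2 = 3
127 = 3·39 + 10   →  a_3 = 3
39 = 3·10 + 9   →  a_4 = 3
10 = 1·9 + 1   →  a_5 = 1

1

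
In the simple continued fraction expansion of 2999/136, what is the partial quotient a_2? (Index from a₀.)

2

2999 = 22·136 + 7   →  a_0 = 22
136 = 19·7 + 3   →  a_1 = 19
7 = 2·3 + 1   →  a_2 = 2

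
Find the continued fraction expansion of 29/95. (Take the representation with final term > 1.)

[0; 3, 3, 1, 1, 1, 2]

29 = 0×95 + 29
95 = 3×29 + 8
29 = 3×8 + 5
8 = 1×5 + 3
5 = 1×3 + 2
3 = 1×2 + 1
2 = 2×1 + 0  (stop)
So 29/95 = [0; 3, 3, 1, 1, 1, 2].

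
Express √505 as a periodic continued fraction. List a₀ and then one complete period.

a₀ = ⌊√505⌋ = 22.
With m₀=0, d₀=1 and mₖ₊₁ = dₖaₖ − mₖ, dₖ₊₁ = (n − mₖ₊₁²)/dₖ, aₖ₊₁ = ⌊(a₀+mₖ₊₁)/dₖ₊₁⌋:
  k=1: m=22, d=21, a=2
  k=2: m=20, d=5, a=8
  k=3: m=20, d=21, a=2
  k=4: m=22, d=1, a=44
d=1 and a=2a₀=44 at k=4, so the next step gives (m, d) = (22, 21) again — its k=1 value — and the period has length 4.

[22; 2, 8, 2, 44]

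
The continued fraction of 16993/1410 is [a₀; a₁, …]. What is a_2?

3

16993 = 12·1410 + 73   →  a_0 = 12
1410 = 19·73 + 23   →  a_1 = 19
73 = 3·23 + 4   →  a_2 = 3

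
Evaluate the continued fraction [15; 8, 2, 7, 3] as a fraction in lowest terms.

Fold from the inside: start with 3/1.
  7 + 1/3 = 22/3
  2 + 3/22 = 47/22
  8 + 22/47 = 398/47
  15 + 47/398 = 6017/398

6017/398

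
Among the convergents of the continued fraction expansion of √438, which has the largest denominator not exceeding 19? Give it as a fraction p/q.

293/14

√438 = [20; 1, 12, 1, 40, …] (period length 4).
Convergents:
  p_0/q_0 = 20/1
  p_1/q_1 = 21/1
  p_2/q_2 = 272/13
  p_3/q_3 = 293/14
  p_4/q_4 = 11992/573
q_3 = 14 ≤ 19 < 573 = q_4, so the answer is 293/14.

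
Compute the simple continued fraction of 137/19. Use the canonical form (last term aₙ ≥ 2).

137 = 7*19 + 4
19 = 4*4 + 3
4 = 1*3 + 1
3 = 3*1 + 0  (stop)
So 137/19 = [7; 4, 1, 3].

[7; 4, 1, 3]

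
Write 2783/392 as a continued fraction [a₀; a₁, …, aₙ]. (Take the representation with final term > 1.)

[7; 10, 19, 2]

2783 = 7·392 + 39
392 = 10·39 + 2
39 = 19·2 + 1
2 = 2·1 + 0  (stop)
So 2783/392 = [7; 10, 19, 2].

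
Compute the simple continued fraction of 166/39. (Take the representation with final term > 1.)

[4; 3, 1, 9]

166 = 4*39 + 10
39 = 3*10 + 9
10 = 1*9 + 1
9 = 9*1 + 0  (stop)
So 166/39 = [4; 3, 1, 9].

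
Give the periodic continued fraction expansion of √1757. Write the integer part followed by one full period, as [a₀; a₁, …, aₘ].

a₀ = ⌊√1757⌋ = 41.
With m₀=0, d₀=1 and mₖ₊₁ = dₖaₖ − mₖ, dₖ₊₁ = (n − mₖ₊₁²)/dₖ, aₖ₊₁ = ⌊(a₀+mₖ₊₁)/dₖ₊₁⌋:
  k=1: m=41, d=76, a=1
  k=2: m=35, d=7, a=10
  k=3: m=35, d=76, a=1
  k=4: m=41, d=1, a=82
d=1 and a=2a₀=82 at k=4, so the next step gives (m, d) = (41, 76) again — its k=1 value — and the period has length 4.

[41; 1, 10, 1, 82]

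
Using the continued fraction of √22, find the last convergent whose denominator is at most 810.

√22 = [4; 1, 2, 4, 2, 1, 8, …] (period length 6).
Convergents:
  p_0/q_0 = 4/1
  p_1/q_1 = 5/1
  p_2/q_2 = 14/3
  p_3/q_3 = 61/13
  p_4/q_4 = 136/29
  p_5/q_5 = 197/42
  p_6/q_6 = 1712/365
  p_7/q_7 = 1909/407
  p_8/q_8 = 5530/1179
q_7 = 407 ≤ 810 < 1179 = q_8, so the answer is 1909/407.

1909/407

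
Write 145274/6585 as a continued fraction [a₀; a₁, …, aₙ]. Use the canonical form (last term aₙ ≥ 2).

[22; 16, 3, 2, 1, 19, 2]

145274 = 22*6585 + 404
6585 = 16*404 + 121
404 = 3*121 + 41
121 = 2*41 + 39
41 = 1*39 + 2
39 = 19*2 + 1
2 = 2*1 + 0  (stop)
So 145274/6585 = [22; 16, 3, 2, 1, 19, 2].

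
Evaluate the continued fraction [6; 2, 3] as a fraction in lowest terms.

45/7

Using pₖ = aₖpₖ₋₁ + pₖ₋₂ and qₖ = aₖqₖ₋₁ + qₖ₋₂:
  k=0: a=6, p=6, q=1
  k=1: a=2, p=13, q=2
  k=2: a=3, p=45, q=7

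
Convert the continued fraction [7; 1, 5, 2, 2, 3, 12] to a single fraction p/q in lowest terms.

10511/1340

Using pₖ = aₖpₖ₋₁ + pₖ₋₂ and qₖ = aₖqₖ₋₁ + qₖ₋₂:
  k=0: a=7, p=7, q=1
  k=1: a=1, p=8, q=1
  k=2: a=5, p=47, q=6
  k=3: a=2, p=102, q=13
  k=4: a=2, p=251, q=32
  k=5: a=3, p=855, q=109
  k=6: a=12, p=10511, q=1340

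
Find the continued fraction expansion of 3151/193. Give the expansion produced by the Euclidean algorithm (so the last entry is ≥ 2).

[16; 3, 15, 1, 3]

3151 = 16*193 + 63
193 = 3*63 + 4
63 = 15*4 + 3
4 = 1*3 + 1
3 = 3*1 + 0  (stop)
So 3151/193 = [16; 3, 15, 1, 3].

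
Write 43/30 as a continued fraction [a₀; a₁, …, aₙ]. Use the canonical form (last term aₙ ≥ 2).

[1; 2, 3, 4]

43 = 1×30 + 13
30 = 2×13 + 4
13 = 3×4 + 1
4 = 4×1 + 0  (stop)
So 43/30 = [1; 2, 3, 4].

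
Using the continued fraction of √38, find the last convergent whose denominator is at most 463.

2737/444

√38 = [6; 6, 12, …] (period length 2).
Convergents:
  p_0/q_0 = 6/1
  p_1/q_1 = 37/6
  p_2/q_2 = 450/73
  p_3/q_3 = 2737/444
  p_4/q_4 = 33294/5401
q_3 = 444 ≤ 463 < 5401 = q_4, so the answer is 2737/444.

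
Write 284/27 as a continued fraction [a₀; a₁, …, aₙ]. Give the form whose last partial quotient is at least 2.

284 = 10*27 + 14
27 = 1*14 + 13
14 = 1*13 + 1
13 = 13*1 + 0  (stop)
So 284/27 = [10; 1, 1, 13].

[10; 1, 1, 13]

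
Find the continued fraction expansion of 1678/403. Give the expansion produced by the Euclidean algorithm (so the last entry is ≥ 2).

[4; 6, 9, 2, 3]

1678 = 4*403 + 66
403 = 6*66 + 7
66 = 9*7 + 3
7 = 2*3 + 1
3 = 3*1 + 0  (stop)
So 1678/403 = [4; 6, 9, 2, 3].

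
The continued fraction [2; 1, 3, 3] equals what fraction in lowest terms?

36/13

Fold from the inside: start with 3/1.
  3 + 1/3 = 10/3
  1 + 3/10 = 13/10
  2 + 10/13 = 36/13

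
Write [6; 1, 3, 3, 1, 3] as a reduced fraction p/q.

Fold from the inside: start with 3/1.
  1 + 1/3 = 4/3
  3 + 3/4 = 15/4
  3 + 4/15 = 49/15
  1 + 15/49 = 64/49
  6 + 49/64 = 433/64

433/64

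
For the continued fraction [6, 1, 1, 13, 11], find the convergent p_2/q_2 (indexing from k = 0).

Using pₖ = aₖpₖ₋₁ + pₖ₋₂, qₖ = aₖqₖ₋₁ + qₖ₋₂ (with p₋₁=1, p₋₂=0, q₋₁=0, q₋₂=1):
  k=0: a=6, p=6, q=1
  k=1: a=1, p=7, q=1
  k=2: a=1, p=13, q=2

13/2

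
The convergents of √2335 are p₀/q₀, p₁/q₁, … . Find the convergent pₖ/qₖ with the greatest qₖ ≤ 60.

√2335 = [48; 3, 9, 3, 96, …] (period length 4).
Convergents:
  p_0/q_0 = 48/1
  p_1/q_1 = 145/3
  p_2/q_2 = 1353/28
  p_3/q_3 = 4204/87
q_2 = 28 ≤ 60 < 87 = q_3, so the answer is 1353/28.

1353/28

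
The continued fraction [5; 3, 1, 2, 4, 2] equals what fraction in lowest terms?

Using pₖ = aₖpₖ₋₁ + pₖ₋₂ and qₖ = aₖqₖ₋₁ + qₖ₋₂:
  k=0: a=5, p=5, q=1
  k=1: a=3, p=16, q=3
  k=2: a=1, p=21, q=4
  k=3: a=2, p=58, q=11
  k=4: a=4, p=253, q=48
  k=5: a=2, p=564, q=107

564/107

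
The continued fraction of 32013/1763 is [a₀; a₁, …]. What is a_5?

32013 = 18·1763 + 279   →  a_0 = 18
1763 = 6·279 + 89   →  a_1 = 6
279 = 3·89 + 12   →  a_2 = 3
89 = 7·12 + 5   →  a_3 = 7
12 = 2·5 + 2   →  a_4 = 2
5 = 2·2 + 1   →  a_5 = 2

2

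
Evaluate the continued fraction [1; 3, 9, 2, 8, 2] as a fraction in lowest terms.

Using pₖ = aₖpₖ₋₁ + pₖ₋₂ and qₖ = aₖqₖ₋₁ + qₖ₋₂:
  k=0: a=1, p=1, q=1
  k=1: a=3, p=4, q=3
  k=2: a=9, p=37, q=28
  k=3: a=2, p=78, q=59
  k=4: a=8, p=661, q=500
  k=5: a=2, p=1400, q=1059

1400/1059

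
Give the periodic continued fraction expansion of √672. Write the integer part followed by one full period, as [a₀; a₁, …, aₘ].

a₀ = ⌊√672⌋ = 25.
With m₀=0, d₀=1 and mₖ₊₁ = dₖaₖ − mₖ, dₖ₊₁ = (n − mₖ₊₁²)/dₖ, aₖ₊₁ = ⌊(a₀+mₖ₊₁)/dₖ₊₁⌋:
  k=1: m=25, d=47, a=1
  k=2: m=22, d=4, a=11
  k=3: m=22, d=47, a=1
  k=4: m=25, d=1, a=50
d=1 and a=2a₀=50 at k=4, so the next step gives (m, d) = (25, 47) again — its k=1 value — and the period has length 4.

[25; 1, 11, 1, 50]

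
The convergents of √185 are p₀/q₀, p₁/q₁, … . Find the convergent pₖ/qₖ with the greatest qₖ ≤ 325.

3686/271

√185 = [13; 1, 1, 1, 1, 26, …] (period length 5).
Convergents:
  p_0/q_0 = 13/1
  p_1/q_1 = 14/1
  p_2/q_2 = 27/2
  p_3/q_3 = 41/3
  p_4/q_4 = 68/5
  p_5/q_5 = 1809/133
  p_6/q_6 = 1877/138
  p_7/q_7 = 3686/271
  p_8/q_8 = 5563/409
q_7 = 271 ≤ 325 < 409 = q_8, so the answer is 3686/271.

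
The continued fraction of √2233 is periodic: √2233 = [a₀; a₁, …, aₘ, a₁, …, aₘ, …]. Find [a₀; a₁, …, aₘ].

[47; 3, 1, 12, 1, 3, 94]

a₀ = ⌊√2233⌋ = 47.
With m₀=0, d₀=1 and mₖ₊₁ = dₖaₖ − mₖ, dₖ₊₁ = (n − mₖ₊₁²)/dₖ, aₖ₊₁ = ⌊(a₀+mₖ₊₁)/dₖ₊₁⌋:
  k=1: m=47, d=24, a=3
  k=2: m=25, d=67, a=1
  k=3: m=42, d=7, a=12
  k=4: m=42, d=67, a=1
  k=5: m=25, d=24, a=3
  k=6: m=47, d=1, a=94
d=1 and a=2a₀=94 at k=6, so the next step gives (m, d) = (47, 24) again — its k=1 value — and the period has length 6.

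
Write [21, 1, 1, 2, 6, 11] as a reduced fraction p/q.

Fold from the inside: start with 11/1.
  6 + 1/11 = 67/11
  2 + 11/67 = 145/67
  1 + 67/145 = 212/145
  1 + 145/212 = 357/212
  21 + 212/357 = 7709/357

7709/357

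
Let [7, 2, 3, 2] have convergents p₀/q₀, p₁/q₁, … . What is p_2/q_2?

52/7

Using pₖ = aₖpₖ₋₁ + pₖ₋₂, qₖ = aₖqₖ₋₁ + qₖ₋₂ (with p₋₁=1, p₋₂=0, q₋₁=0, q₋₂=1):
  k=0: a=7, p=7, q=1
  k=1: a=2, p=15, q=2
  k=2: a=3, p=52, q=7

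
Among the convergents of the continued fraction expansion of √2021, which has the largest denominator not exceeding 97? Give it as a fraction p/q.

√2021 = [44; 1, 21, 2, 21, 1, 88, …] (period length 6).
Convergents:
  p_0/q_0 = 44/1
  p_1/q_1 = 45/1
  p_2/q_2 = 989/22
  p_3/q_3 = 2023/45
  p_4/q_4 = 43472/967
q_3 = 45 ≤ 97 < 967 = q_4, so the answer is 2023/45.

2023/45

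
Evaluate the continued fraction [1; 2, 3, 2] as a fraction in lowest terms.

Fold from the inside: start with 2/1.
  3 + 1/2 = 7/2
  2 + 2/7 = 16/7
  1 + 7/16 = 23/16

23/16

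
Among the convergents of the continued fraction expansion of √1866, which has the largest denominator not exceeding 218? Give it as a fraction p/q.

√1866 = [43; 5, 14, 5, 86, …] (period length 4).
Convergents:
  p_0/q_0 = 43/1
  p_1/q_1 = 216/5
  p_2/q_2 = 3067/71
  p_3/q_3 = 15551/360
q_2 = 71 ≤ 218 < 360 = q_3, so the answer is 3067/71.

3067/71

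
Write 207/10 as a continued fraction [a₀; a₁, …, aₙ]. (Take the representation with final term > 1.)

[20; 1, 2, 3]

207 = 20*10 + 7
10 = 1*7 + 3
7 = 2*3 + 1
3 = 3*1 + 0  (stop)
So 207/10 = [20; 1, 2, 3].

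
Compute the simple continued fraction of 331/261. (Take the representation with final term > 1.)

331 = 1×261 + 70
261 = 3×70 + 51
70 = 1×51 + 19
51 = 2×19 + 13
19 = 1×13 + 6
13 = 2×6 + 1
6 = 6×1 + 0  (stop)
So 331/261 = [1; 3, 1, 2, 1, 2, 6].

[1; 3, 1, 2, 1, 2, 6]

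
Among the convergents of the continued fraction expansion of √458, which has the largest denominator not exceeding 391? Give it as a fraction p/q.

√458 = [21; 2, 2, 42, …] (period length 3).
Convergents:
  p_0/q_0 = 21/1
  p_1/q_1 = 43/2
  p_2/q_2 = 107/5
  p_3/q_3 = 4537/212
  p_4/q_4 = 9181/429
q_3 = 212 ≤ 391 < 429 = q_4, so the answer is 4537/212.

4537/212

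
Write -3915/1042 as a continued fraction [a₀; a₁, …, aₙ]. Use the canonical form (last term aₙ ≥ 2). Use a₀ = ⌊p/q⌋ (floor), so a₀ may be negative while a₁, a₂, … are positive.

[-4; 4, 8, 2, 3, 4]

-3915 = -4·1042 + 253
1042 = 4·253 + 30
253 = 8·30 + 13
30 = 2·13 + 4
13 = 3·4 + 1
4 = 4·1 + 0  (stop)
So -3915/1042 = [-4; 4, 8, 2, 3, 4].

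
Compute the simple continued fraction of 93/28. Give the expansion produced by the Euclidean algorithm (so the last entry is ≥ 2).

93 = 3×28 + 9
28 = 3×9 + 1
9 = 9×1 + 0  (stop)
So 93/28 = [3; 3, 9].

[3; 3, 9]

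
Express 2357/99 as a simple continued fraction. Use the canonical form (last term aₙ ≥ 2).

2357 = 23×99 + 80
99 = 1×80 + 19
80 = 4×19 + 4
19 = 4×4 + 3
4 = 1×3 + 1
3 = 3×1 + 0  (stop)
So 2357/99 = [23; 1, 4, 4, 1, 3].

[23; 1, 4, 4, 1, 3]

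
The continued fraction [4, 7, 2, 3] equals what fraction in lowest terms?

Fold from the inside: start with 3/1.
  2 + 1/3 = 7/3
  7 + 3/7 = 52/7
  4 + 7/52 = 215/52

215/52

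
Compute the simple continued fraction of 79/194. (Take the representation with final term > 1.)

79 = 0·194 + 79
194 = 2·79 + 36
79 = 2·36 + 7
36 = 5·7 + 1
7 = 7·1 + 0  (stop)
So 79/194 = [0; 2, 2, 5, 7].

[0; 2, 2, 5, 7]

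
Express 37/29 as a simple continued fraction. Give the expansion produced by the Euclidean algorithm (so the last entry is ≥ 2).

37 = 1*29 + 8
29 = 3*8 + 5
8 = 1*5 + 3
5 = 1*3 + 2
3 = 1*2 + 1
2 = 2*1 + 0  (stop)
So 37/29 = [1; 3, 1, 1, 1, 2].

[1; 3, 1, 1, 1, 2]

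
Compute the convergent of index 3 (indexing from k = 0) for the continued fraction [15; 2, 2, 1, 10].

Using pₖ = aₖpₖ₋₁ + pₖ₋₂, qₖ = aₖqₖ₋₁ + qₖ₋₂ (with p₋₁=1, p₋₂=0, q₋₁=0, q₋₂=1):
  k=0: a=15, p=15, q=1
  k=1: a=2, p=31, q=2
  k=2: a=2, p=77, q=5
  k=3: a=1, p=108, q=7

108/7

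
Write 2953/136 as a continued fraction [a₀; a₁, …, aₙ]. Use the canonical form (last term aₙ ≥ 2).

2953 = 21·136 + 97
136 = 1·97 + 39
97 = 2·39 + 19
39 = 2·19 + 1
19 = 19·1 + 0  (stop)
So 2953/136 = [21; 1, 2, 2, 19].

[21; 1, 2, 2, 19]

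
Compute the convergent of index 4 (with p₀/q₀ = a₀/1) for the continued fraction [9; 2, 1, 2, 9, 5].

Using pₖ = aₖpₖ₋₁ + pₖ₋₂, qₖ = aₖqₖ₋₁ + qₖ₋₂ (with p₋₁=1, p₋₂=0, q₋₁=0, q₋₂=1):
  k=0: a=9, p=9, q=1
  k=1: a=2, p=19, q=2
  k=2: a=1, p=28, q=3
  k=3: a=2, p=75, q=8
  k=4: a=9, p=703, q=75

703/75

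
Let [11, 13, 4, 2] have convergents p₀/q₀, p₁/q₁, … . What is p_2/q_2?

Using pₖ = aₖpₖ₋₁ + pₖ₋₂, qₖ = aₖqₖ₋₁ + qₖ₋₂ (with p₋₁=1, p₋₂=0, q₋₁=0, q₋₂=1):
  k=0: a=11, p=11, q=1
  k=1: a=13, p=144, q=13
  k=2: a=4, p=587, q=53

587/53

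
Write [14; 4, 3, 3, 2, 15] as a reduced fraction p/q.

Fold from the inside: start with 15/1.
  2 + 1/15 = 31/15
  3 + 15/31 = 108/31
  3 + 31/108 = 355/108
  4 + 108/355 = 1528/355
  14 + 355/1528 = 21747/1528

21747/1528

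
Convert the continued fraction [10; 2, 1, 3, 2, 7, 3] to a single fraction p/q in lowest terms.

Using pₖ = aₖpₖ₋₁ + pₖ₋₂ and qₖ = aₖqₖ₋₁ + qₖ₋₂:
  k=0: a=10, p=10, q=1
  k=1: a=2, p=21, q=2
  k=2: a=1, p=31, q=3
  k=3: a=3, p=114, q=11
  k=4: a=2, p=259, q=25
  k=5: a=7, p=1927, q=186
  k=6: a=3, p=6040, q=583

6040/583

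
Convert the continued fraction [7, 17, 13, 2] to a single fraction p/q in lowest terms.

Using pₖ = aₖpₖ₋₁ + pₖ₋₂ and qₖ = aₖqₖ₋₁ + qₖ₋₂:
  k=0: a=7, p=7, q=1
  k=1: a=17, p=120, q=17
  k=2: a=13, p=1567, q=222
  k=3: a=2, p=3254, q=461

3254/461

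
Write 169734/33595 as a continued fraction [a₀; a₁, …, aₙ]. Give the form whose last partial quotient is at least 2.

169734 = 5×33595 + 1759
33595 = 19×1759 + 174
1759 = 10×174 + 19
174 = 9×19 + 3
19 = 6×3 + 1
3 = 3×1 + 0  (stop)
So 169734/33595 = [5; 19, 10, 9, 6, 3].

[5; 19, 10, 9, 6, 3]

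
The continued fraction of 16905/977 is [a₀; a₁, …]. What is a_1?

16905 = 17·977 + 296   →  a_0 = 17
977 = 3·296 + 89   →  a_1 = 3

3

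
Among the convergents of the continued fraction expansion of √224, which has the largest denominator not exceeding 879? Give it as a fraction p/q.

√224 = [14; 1, 28, …] (period length 2).
Convergents:
  p_0/q_0 = 14/1
  p_1/q_1 = 15/1
  p_2/q_2 = 434/29
  p_3/q_3 = 449/30
  p_4/q_4 = 13006/869
  p_5/q_5 = 13455/899
q_4 = 869 ≤ 879 < 899 = q_5, so the answer is 13006/869.

13006/869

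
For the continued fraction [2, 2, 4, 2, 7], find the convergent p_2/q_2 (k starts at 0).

Using pₖ = aₖpₖ₋₁ + pₖ₋₂, qₖ = aₖqₖ₋₁ + qₖ₋₂ (with p₋₁=1, p₋₂=0, q₋₁=0, q₋₂=1):
  k=0: a=2, p=2, q=1
  k=1: a=2, p=5, q=2
  k=2: a=4, p=22, q=9

22/9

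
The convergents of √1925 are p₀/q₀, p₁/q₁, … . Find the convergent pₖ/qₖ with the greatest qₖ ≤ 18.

351/8

√1925 = [43; 1, 6, 1, 86, …] (period length 4).
Convergents:
  p_0/q_0 = 43/1
  p_1/q_1 = 44/1
  p_2/q_2 = 307/7
  p_3/q_3 = 351/8
  p_4/q_4 = 30493/695
q_3 = 8 ≤ 18 < 695 = q_4, so the answer is 351/8.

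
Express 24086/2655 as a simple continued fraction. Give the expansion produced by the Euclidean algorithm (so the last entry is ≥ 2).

[9; 13, 1, 9, 19]

24086 = 9×2655 + 191
2655 = 13×191 + 172
191 = 1×172 + 19
172 = 9×19 + 1
19 = 19×1 + 0  (stop)
So 24086/2655 = [9; 13, 1, 9, 19].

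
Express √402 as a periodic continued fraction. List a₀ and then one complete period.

[20; 20, 40]

a₀ = ⌊√402⌋ = 20.
With m₀=0, d₀=1 and mₖ₊₁ = dₖaₖ − mₖ, dₖ₊₁ = (n − mₖ₊₁²)/dₖ, aₖ₊₁ = ⌊(a₀+mₖ₊₁)/dₖ₊₁⌋:
  k=1: m=20, d=2, a=20
  k=2: m=20, d=1, a=40
d=1 and a=2a₀=40 at k=2, so the next step gives (m, d) = (20, 2) again — its k=1 value — and the period has length 2.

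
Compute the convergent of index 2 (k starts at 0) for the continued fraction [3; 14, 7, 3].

304/99

Using pₖ = aₖpₖ₋₁ + pₖ₋₂, qₖ = aₖqₖ₋₁ + qₖ₋₂ (with p₋₁=1, p₋₂=0, q₋₁=0, q₋₂=1):
  k=0: a=3, p=3, q=1
  k=1: a=14, p=43, q=14
  k=2: a=7, p=304, q=99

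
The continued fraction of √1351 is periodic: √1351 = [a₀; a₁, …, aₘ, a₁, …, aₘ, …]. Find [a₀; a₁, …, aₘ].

[36; 1, 3, 10, 3, 1, 72]

a₀ = ⌊√1351⌋ = 36.
With m₀=0, d₀=1 and mₖ₊₁ = dₖaₖ − mₖ, dₖ₊₁ = (n − mₖ₊₁²)/dₖ, aₖ₊₁ = ⌊(a₀+mₖ₊₁)/dₖ₊₁⌋:
  k=1: m=36, d=55, a=1
  k=2: m=19, d=18, a=3
  k=3: m=35, d=7, a=10
  k=4: m=35, d=18, a=3
  k=5: m=19, d=55, a=1
  k=6: m=36, d=1, a=72
d=1 and a=2a₀=72 at k=6, so the next step gives (m, d) = (36, 55) again — its k=1 value — and the period has length 6.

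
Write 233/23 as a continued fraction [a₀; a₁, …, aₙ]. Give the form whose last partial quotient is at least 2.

[10; 7, 1, 2]

233 = 10*23 + 3
23 = 7*3 + 2
3 = 1*2 + 1
2 = 2*1 + 0  (stop)
So 233/23 = [10; 7, 1, 2].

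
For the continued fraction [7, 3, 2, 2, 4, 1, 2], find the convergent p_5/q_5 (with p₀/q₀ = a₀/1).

671/92

Using pₖ = aₖpₖ₋₁ + pₖ₋₂, qₖ = aₖqₖ₋₁ + qₖ₋₂ (with p₋₁=1, p₋₂=0, q₋₁=0, q₋₂=1):
  k=0: a=7, p=7, q=1
  k=1: a=3, p=22, q=3
  k=2: a=2, p=51, q=7
  k=3: a=2, p=124, q=17
  k=4: a=4, p=547, q=75
  k=5: a=1, p=671, q=92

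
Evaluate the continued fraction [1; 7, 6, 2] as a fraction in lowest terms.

106/93

Using pₖ = aₖpₖ₋₁ + pₖ₋₂ and qₖ = aₖqₖ₋₁ + qₖ₋₂:
  k=0: a=1, p=1, q=1
  k=1: a=7, p=8, q=7
  k=2: a=6, p=49, q=43
  k=3: a=2, p=106, q=93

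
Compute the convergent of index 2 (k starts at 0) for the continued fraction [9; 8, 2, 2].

Using pₖ = aₖpₖ₋₁ + pₖ₋₂, qₖ = aₖqₖ₋₁ + qₖ₋₂ (with p₋₁=1, p₋₂=0, q₋₁=0, q₋₂=1):
  k=0: a=9, p=9, q=1
  k=1: a=8, p=73, q=8
  k=2: a=2, p=155, q=17

155/17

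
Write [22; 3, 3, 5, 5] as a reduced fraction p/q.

6133/275

Using pₖ = aₖpₖ₋₁ + pₖ₋₂ and qₖ = aₖqₖ₋₁ + qₖ₋₂:
  k=0: a=22, p=22, q=1
  k=1: a=3, p=67, q=3
  k=2: a=3, p=223, q=10
  k=3: a=5, p=1182, q=53
  k=4: a=5, p=6133, q=275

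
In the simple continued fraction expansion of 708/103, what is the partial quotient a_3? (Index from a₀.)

1

708 = 6·103 + 90   →  a_0 = 6
103 = 1·90 + 13   →  a_1 = 1
90 = 6·13 + 12   →  a_2 = 6
13 = 1·12 + 1   →  a_3 = 1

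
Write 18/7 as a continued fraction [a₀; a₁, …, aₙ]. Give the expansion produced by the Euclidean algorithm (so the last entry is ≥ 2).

[2; 1, 1, 3]

18 = 2*7 + 4
7 = 1*4 + 3
4 = 1*3 + 1
3 = 3*1 + 0  (stop)
So 18/7 = [2; 1, 1, 3].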